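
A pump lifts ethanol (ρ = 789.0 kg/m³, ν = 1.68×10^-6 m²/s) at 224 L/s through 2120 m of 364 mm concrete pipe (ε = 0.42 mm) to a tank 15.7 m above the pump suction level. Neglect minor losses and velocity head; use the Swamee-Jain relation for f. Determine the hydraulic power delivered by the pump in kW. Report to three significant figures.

V = 4Q/(πD²) = 2.153 m/s; Re = 4.66×10^5; ε/D = 0.00115; f = 0.02104
h_f = f(L/D)V²/2g = 28.94 m
Total head H = z + h_f = 15.7 + 28.94 = 44.64 m
P_hyd = ρgQH = 789.0·9.81·0.224·44.64 = 77.40 kW

P_hyd ≈ 77.4 kW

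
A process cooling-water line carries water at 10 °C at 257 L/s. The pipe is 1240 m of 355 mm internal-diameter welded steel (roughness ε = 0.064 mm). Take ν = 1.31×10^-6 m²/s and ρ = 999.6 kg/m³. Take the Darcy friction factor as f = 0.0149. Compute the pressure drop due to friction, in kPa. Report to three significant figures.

V = 4Q/(πD²) = 4·0.257/(π·0.355²) = 2.596 m/s
h_f = f(L/D)V²/(2g) = 0.01490·(1240/0.355)·2.596²/(2·9.81) = 17.88 m
Δp = ρg·h_f = 999.6·9.81·17.88 = 175.4 kPa

Δp ≈ 175 kPa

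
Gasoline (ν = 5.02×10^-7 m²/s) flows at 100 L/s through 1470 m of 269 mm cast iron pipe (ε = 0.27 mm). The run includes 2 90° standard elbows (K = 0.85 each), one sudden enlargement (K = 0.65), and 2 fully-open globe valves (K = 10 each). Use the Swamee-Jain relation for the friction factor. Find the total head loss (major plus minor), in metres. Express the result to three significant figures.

H_L ≈ 20.8 m

V = 4Q/(πD²) = 1.760 m/s; V²/2g = 0.1578 m
Re = 9.43×10^5, ε/D = 0.00100 → f = 0.02007 (Swamee-Jain)
Major: h_f = f(L/D)·V²/2g = 0.02007·5465·0.1578 = 17.30 m
Minor: ΣK = 22.4; h_m = ΣK·V²/2g = 3.527 m
Total H_L = 17.30 + 3.527 = 20.83 m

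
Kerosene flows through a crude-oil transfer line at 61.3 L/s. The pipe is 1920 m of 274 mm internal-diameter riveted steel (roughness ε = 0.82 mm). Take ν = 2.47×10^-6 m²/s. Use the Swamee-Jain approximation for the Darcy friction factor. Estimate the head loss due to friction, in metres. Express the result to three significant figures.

V = 4Q/(πD²) = 4·0.0613/(π·0.274²) = 1.040 m/s
Re = VD/ν = 1.040·0.274/2.47×10^-6 = 1.15×10^5 → turbulent
ε/D = 0.82/274 = 0.00299
Swamee-Jain: f = 0.02752
h_f = f(L/D)V²/(2g) = 0.02752·(1920/0.274)·1.040²/(2·9.81) = 10.62 m

h_f ≈ 10.6 m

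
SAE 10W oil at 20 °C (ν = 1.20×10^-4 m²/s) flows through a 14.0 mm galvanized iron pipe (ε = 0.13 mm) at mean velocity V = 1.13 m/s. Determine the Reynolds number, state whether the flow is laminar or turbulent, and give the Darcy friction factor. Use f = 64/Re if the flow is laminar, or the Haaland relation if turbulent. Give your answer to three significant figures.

Re = VD/ν = 1.130·0.0140/1.20×10^-4 = 132
Re < 2300 → laminar → f = 64/Re = 0.4855

Re ≈ 132; laminar; f = 64/Re ≈ 0.485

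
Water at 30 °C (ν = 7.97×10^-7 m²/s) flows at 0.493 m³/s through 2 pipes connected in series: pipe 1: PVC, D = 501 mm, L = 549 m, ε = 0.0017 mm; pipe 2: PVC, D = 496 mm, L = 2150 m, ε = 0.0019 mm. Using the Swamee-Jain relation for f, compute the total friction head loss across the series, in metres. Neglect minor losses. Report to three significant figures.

Pipe 1: V = 2.501 m/s, Re = 1.57×10^6, ε/D = 3.39×10^-6, f = 0.01088, h_1 = f(L/D)V²/2g = 3.802 m
Pipe 2: V = 2.551 m/s, Re = 1.59×10^6, ε/D = 3.83×10^-6, f = 0.01088, h_2 = f(L/D)V²/2g = 15.65 m
Series → Q common, losses add: H = Σh = 19.45 m

H ≈ 19.5 m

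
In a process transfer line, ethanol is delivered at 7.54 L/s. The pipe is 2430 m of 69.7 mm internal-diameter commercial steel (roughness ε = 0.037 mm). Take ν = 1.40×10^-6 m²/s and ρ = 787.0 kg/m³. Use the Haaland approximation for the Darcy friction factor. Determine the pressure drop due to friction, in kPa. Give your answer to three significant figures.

Δp ≈ 1080 kPa

V = 4Q/(πD²) = 4·0.00754/(π·0.0697²) = 1.976 m/s
Re = VD/ν = 1.976·0.0697/1.40×10^-6 = 9.84×10^4 → turbulent
ε/D = 0.037/69.7 = 5.31×10^-4
Haaland: f = 0.02024
h_f = f(L/D)V²/(2g) = 0.02024·(2430/0.0697)·1.976²/(2·9.81) = 140.4 m
Δp = ρg·h_f = 787.0·9.81·140.4 = 1084 kPa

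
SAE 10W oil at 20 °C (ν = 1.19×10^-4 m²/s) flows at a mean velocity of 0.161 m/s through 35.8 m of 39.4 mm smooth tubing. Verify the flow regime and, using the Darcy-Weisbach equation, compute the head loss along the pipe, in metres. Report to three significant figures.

h_f ≈ 1.44 m

Re = VD/ν = 0.161·0.03940/1.19×10^-4 = 53.3 → laminar (Re < 2300)
f = 64/Re = 1.201
h_f = f(L/D)V²/(2g) = 1.201·(35.8/0.03940)·0.161²/(2·9.81) = 1.441 m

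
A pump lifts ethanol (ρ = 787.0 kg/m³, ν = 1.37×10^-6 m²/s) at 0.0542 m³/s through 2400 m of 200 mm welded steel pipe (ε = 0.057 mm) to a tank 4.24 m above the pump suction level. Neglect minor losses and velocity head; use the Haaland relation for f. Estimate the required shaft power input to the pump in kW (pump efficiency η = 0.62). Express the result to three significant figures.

V = 4Q/(πD²) = 1.725 m/s; Re = 2.52×10^5; ε/D = 2.85×10^-4; f = 0.01698
h_f = f(L/D)V²/2g = 30.92 m
Total head H = z + h_f = 4.24 + 30.92 = 35.16 m
P_hyd = ρgQH = 787.0·9.81·0.0542·35.16 = 14.71 kW
P_shaft = P_hyd/η = 14.71/0.62 = 23.73 kW

P_shaft ≈ 23.7 kW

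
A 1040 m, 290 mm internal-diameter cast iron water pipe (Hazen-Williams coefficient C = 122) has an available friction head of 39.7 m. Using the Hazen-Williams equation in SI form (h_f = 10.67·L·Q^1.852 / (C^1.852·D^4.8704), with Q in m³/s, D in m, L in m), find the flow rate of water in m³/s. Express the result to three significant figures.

Q ≈ 0.225 m³/s

Rearranging: Q = [h_f·C^1.852·D^4.8704 / (10.67·L)]^(1/1.852)
Q = [39.7·122^1.852·0.290^4.8704 / (10.67·1040)]^0.540 = 0.2247 m³/s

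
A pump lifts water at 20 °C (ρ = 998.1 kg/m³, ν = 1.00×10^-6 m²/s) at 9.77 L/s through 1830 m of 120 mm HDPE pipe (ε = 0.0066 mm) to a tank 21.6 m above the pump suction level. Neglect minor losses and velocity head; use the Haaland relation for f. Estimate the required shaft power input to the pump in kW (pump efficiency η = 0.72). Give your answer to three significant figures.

V = 4Q/(πD²) = 0.8639 m/s; Re = 1.04×10^5; ε/D = 5.50×10^-5; f = 0.01793
h_f = f(L/D)V²/2g = 10.40 m
Total head H = z + h_f = 21.6 + 10.40 = 32.00 m
P_hyd = ρgQH = 998.1·9.81·0.00977·32.00 = 3.061 kW
P_shaft = P_hyd/η = 3.061/0.72 = 4.252 kW

P_shaft ≈ 4.25 kW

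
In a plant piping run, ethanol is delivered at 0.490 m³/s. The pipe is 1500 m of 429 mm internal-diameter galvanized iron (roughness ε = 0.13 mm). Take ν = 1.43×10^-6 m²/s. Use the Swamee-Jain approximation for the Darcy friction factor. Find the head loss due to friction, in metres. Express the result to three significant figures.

h_f ≈ 32.3 m

V = 4Q/(πD²) = 4·0.490/(π·0.429²) = 3.390 m/s
Re = VD/ν = 3.390·0.429/1.43×10^-6 = 1.02×10^6 → turbulent
ε/D = 0.13/429 = 3.03×10^-4
Swamee-Jain: f = 0.01577
h_f = f(L/D)V²/(2g) = 0.01577·(1500/0.429)·3.390²/(2·9.81) = 32.30 m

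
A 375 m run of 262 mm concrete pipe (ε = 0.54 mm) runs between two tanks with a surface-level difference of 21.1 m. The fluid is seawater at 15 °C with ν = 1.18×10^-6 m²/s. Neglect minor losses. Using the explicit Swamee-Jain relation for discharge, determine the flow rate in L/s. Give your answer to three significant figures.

Swamee-Jain (Type II): Q = -0.965·√(gD⁵h_f/L)·ln[ε/(3.7D) + √(3.17ν²L/(gD³h_f))]
√(gD⁵h_f/L) = √(9.81·0.262⁵·21.1/375) = 0.02610
ε/(3.7D) = 5.57×10^-4; √(3.17ν²L/(gD³h_f)) = 2.11×10^-5
Q = -0.965·0.02610·ln(5.781×10^-4) = 0.1878 m³/s
Check: V = 3.48 m/s, Re = 7.73×10^5, f = 0.02393, h_f = 21.2 m ≈ 21.1 m ✓

Q ≈ 188 L/s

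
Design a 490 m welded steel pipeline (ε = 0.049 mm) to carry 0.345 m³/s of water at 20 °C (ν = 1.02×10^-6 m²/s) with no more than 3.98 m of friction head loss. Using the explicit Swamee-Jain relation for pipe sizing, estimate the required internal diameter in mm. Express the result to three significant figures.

Swamee-Jain (Type III): D = 0.66·[ε^1.25·(LQ²/(gh_f))^4.75 + ν·Q^9.4·(L/(gh_f))^5.2]^0.04
LQ²/(gh_f) = 1.494; L/(gh_f) = 12.55
Term 1 = ε^1.25·(…)^4.75 = 2.76×10^-5; Term 2 = ν·Q^9.4·(…)^5.2 = 2.38×10^-5
D = 0.66·(2.76×10^-5 + 2.38×10^-5)^0.04 = 0.4446 m = 445 mm
Check: V = 2.22 m/s, Re = 9.69×10^5, f = 0.01369, h_f = 3.80 m ≈ 3.98 m ✓

D ≈ 445 mm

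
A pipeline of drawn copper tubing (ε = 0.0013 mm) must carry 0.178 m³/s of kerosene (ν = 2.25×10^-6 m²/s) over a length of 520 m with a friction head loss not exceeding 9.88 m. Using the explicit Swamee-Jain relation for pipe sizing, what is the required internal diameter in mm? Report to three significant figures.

D ≈ 291 mm

Swamee-Jain (Type III): D = 0.66·[ε^1.25·(LQ²/(gh_f))^4.75 + ν·Q^9.4·(L/(gh_f))^5.2]^0.04
LQ²/(gh_f) = 0.1700; L/(gh_f) = 5.365
Term 1 = ε^1.25·(…)^4.75 = 9.70×10^-12; Term 2 = ν·Q^9.4·(…)^5.2 = 1.26×10^-9
D = 0.66·(9.70×10^-12 + 1.26×10^-9)^0.04 = 0.2909 m = 291 mm
Check: V = 2.68 m/s, Re = 3.46×10^5, f = 0.01405, h_f = 9.19 m ≈ 9.88 m ✓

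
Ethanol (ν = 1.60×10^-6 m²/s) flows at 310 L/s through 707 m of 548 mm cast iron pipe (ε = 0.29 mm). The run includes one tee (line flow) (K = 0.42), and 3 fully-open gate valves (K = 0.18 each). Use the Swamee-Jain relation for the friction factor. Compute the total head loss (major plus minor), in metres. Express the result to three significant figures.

H_L ≈ 2.14 m

V = 4Q/(πD²) = 1.314 m/s; V²/2g = 0.08805 m
Re = 4.50×10^5, ε/D = 5.29×10^-4 → f = 0.01805 (Swamee-Jain)
Major: h_f = f(L/D)·V²/2g = 0.01805·1290·0.08805 = 2.051 m
Minor: ΣK = 0.960; h_m = ΣK·V²/2g = 0.08453 m
Total H_L = 2.051 + 0.08453 = 2.135 m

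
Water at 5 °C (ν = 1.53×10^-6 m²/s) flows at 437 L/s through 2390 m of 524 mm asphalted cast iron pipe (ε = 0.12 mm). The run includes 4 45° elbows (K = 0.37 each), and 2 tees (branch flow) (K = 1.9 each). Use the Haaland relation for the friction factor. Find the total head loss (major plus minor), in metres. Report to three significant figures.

V = 4Q/(πD²) = 2.026 m/s; V²/2g = 0.2093 m
Re = 6.94×10^5, ε/D = 2.29×10^-4 → f = 0.01521 (Haaland)
Major: h_f = f(L/D)·V²/2g = 0.01521·4561·0.2093 = 14.52 m
Minor: ΣK = 5.28; h_m = ΣK·V²/2g = 1.105 m
Total H_L = 14.52 + 1.105 = 15.62 m

H_L ≈ 15.6 m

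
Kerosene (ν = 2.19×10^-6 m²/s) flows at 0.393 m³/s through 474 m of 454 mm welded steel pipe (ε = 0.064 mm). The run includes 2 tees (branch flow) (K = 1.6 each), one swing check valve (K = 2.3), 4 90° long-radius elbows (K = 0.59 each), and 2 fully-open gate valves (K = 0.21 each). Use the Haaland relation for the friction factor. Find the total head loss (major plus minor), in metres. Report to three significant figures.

V = 4Q/(πD²) = 2.428 m/s; V²/2g = 0.3004 m
Re = 5.03×10^5, ε/D = 1.41×10^-4 → f = 0.01470 (Haaland)
Major: h_f = f(L/D)·V²/2g = 0.01470·1044·0.3004 = 4.609 m
Minor: ΣK = 8.28; h_m = ΣK·V²/2g = 2.487 m
Total H_L = 4.609 + 2.487 = 7.097 m

H_L ≈ 7.10 m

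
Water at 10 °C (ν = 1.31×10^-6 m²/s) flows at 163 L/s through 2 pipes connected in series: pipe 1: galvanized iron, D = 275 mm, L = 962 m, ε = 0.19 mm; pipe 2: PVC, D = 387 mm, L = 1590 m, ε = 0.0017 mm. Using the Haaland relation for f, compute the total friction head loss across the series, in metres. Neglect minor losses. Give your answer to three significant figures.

H ≈ 30.4 m

Pipe 1: V = 2.744 m/s, Re = 5.76×10^5, ε/D = 6.91×10^-4, f = 0.01861, h_1 = f(L/D)V²/2g = 24.99 m
Pipe 2: V = 1.386 m/s, Re = 4.09×10^5, ε/D = 4.39×10^-6, f = 0.01358, h_2 = f(L/D)V²/2g = 5.463 m
Series → Q common, losses add: H = Σh = 30.45 m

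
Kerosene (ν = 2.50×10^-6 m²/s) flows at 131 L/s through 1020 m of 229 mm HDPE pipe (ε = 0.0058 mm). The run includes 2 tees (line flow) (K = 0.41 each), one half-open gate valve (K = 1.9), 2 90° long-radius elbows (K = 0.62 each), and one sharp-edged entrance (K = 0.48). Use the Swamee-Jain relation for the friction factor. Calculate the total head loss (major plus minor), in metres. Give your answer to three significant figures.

H_L ≈ 36.1 m

V = 4Q/(πD²) = 3.181 m/s; V²/2g = 0.5156 m
Re = 2.91×10^5, ε/D = 2.53×10^-5 → f = 0.01474 (Swamee-Jain)
Major: h_f = f(L/D)·V²/2g = 0.01474·4454·0.5156 = 33.85 m
Minor: ΣK = 4.44; h_m = ΣK·V²/2g = 2.289 m
Total H_L = 33.85 + 2.289 = 36.14 m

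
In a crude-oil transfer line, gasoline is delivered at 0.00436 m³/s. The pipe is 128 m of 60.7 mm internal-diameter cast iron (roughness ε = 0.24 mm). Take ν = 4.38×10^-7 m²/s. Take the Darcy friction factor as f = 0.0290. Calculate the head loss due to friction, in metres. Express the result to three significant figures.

h_f ≈ 7.08 m

V = 4Q/(πD²) = 4·0.00436/(π·0.0607²) = 1.507 m/s
h_f = f(L/D)V²/(2g) = 0.02900·(128/0.0607)·1.507²/(2·9.81) = 7.076 m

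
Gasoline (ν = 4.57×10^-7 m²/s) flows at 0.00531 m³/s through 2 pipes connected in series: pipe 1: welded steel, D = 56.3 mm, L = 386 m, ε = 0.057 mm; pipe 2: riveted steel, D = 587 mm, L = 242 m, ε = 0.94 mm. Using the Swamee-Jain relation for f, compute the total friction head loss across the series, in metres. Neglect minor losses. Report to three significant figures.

H ≈ 33.3 m

Pipe 1: V = 2.133 m/s, Re = 2.63×10^5, ε/D = 0.00101, f = 0.02093, h_1 = f(L/D)V²/2g = 33.27 m
Pipe 2: V = 0.01962 m/s, Re = 2.52×10^4, ε/D = 0.00160, f = 0.02825, h_2 = f(L/D)V²/2g = 2.286×10^-4 m
Series → Q common, losses add: H = Σh = 33.27 m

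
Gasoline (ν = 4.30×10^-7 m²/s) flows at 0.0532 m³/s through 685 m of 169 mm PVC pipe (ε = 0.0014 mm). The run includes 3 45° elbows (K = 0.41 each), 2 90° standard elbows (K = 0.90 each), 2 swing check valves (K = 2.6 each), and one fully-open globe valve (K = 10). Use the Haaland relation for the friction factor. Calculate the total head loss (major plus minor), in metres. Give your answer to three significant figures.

V = 4Q/(πD²) = 2.372 m/s; V²/2g = 0.2867 m
Re = 9.32×10^5, ε/D = 8.28×10^-6 → f = 0.01186 (Haaland)
Major: h_f = f(L/D)·V²/2g = 0.01186·4053·0.2867 = 13.79 m
Minor: ΣK = 18.2; h_m = ΣK·V²/2g = 5.226 m
Total H_L = 13.79 + 5.226 = 19.01 m

H_L ≈ 19.0 m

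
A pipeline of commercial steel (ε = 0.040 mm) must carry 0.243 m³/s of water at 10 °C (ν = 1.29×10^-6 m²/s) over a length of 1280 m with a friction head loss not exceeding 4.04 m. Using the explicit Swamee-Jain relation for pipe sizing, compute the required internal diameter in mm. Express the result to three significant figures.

D ≈ 471 mm

Swamee-Jain (Type III): D = 0.66·[ε^1.25·(LQ²/(gh_f))^4.75 + ν·Q^9.4·(L/(gh_f))^5.2]^0.04
LQ²/(gh_f) = 1.907; L/(gh_f) = 32.30
Term 1 = ε^1.25·(…)^4.75 = 6.83×10^-5; Term 2 = ν·Q^9.4·(…)^5.2 = 1.52×10^-4
D = 0.66·(6.83×10^-5 + 1.52×10^-4)^0.04 = 0.4713 m = 471 mm
Check: V = 1.39 m/s, Re = 5.09×10^5, f = 0.01426, h_f = 3.83 m ≈ 4.04 m ✓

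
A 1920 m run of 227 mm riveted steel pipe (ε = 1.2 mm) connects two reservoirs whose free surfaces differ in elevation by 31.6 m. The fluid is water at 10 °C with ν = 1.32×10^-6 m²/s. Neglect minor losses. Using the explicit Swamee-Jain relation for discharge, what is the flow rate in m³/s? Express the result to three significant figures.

Swamee-Jain (Type II): Q = -0.965·√(gD⁵h_f/L)·ln[ε/(3.7D) + √(3.17ν²L/(gD³h_f))]
√(gD⁵h_f/L) = √(9.81·0.227⁵·31.6/1920) = 0.009865
ε/(3.7D) = 0.00143; √(3.17ν²L/(gD³h_f)) = 5.41×10^-5
Q = -0.965·0.009865·ln(0.001483) = 0.06201 m³/s
Check: V = 1.53 m/s, Re = 2.63×10^5, f = 0.03138, h_f = 31.8 m ≈ 31.6 m ✓

Q ≈ 0.0620 m³/s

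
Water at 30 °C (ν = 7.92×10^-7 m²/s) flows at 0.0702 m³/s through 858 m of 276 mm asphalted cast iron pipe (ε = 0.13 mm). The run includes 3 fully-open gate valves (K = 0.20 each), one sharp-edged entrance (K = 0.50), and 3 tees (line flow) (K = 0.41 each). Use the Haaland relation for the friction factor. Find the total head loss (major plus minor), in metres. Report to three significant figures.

V = 4Q/(πD²) = 1.173 m/s; V²/2g = 0.07017 m
Re = 4.09×10^5, ε/D = 4.71×10^-4 → f = 0.01757 (Haaland)
Major: h_f = f(L/D)·V²/2g = 0.01757·3109·0.07017 = 3.832 m
Minor: ΣK = 2.33; h_m = ΣK·V²/2g = 0.1635 m
Total H_L = 3.832 + 0.1635 = 3.996 m

H_L ≈ 4.00 m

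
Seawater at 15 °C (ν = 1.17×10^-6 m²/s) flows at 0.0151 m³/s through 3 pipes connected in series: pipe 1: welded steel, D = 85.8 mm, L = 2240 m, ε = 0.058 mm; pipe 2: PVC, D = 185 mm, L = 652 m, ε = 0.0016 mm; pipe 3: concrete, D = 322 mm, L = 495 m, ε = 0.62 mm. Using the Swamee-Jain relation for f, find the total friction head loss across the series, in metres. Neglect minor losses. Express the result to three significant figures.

H ≈ 181 m

Pipe 1: V = 2.612 m/s, Re = 1.92×10^5, ε/D = 6.76×10^-4, f = 0.01987, h_1 = f(L/D)V²/2g = 180.4 m
Pipe 2: V = 0.5618 m/s, Re = 8.88×10^4, ε/D = 8.65×10^-6, f = 0.01836, h_2 = f(L/D)V²/2g = 1.041 m
Pipe 3: V = 0.1854 m/s, Re = 5.10×10^4, ε/D = 0.00193, f = 0.02654, h_3 = f(L/D)V²/2g = 0.07150 m
Series → Q common, losses add: H = Σh = 181.5 m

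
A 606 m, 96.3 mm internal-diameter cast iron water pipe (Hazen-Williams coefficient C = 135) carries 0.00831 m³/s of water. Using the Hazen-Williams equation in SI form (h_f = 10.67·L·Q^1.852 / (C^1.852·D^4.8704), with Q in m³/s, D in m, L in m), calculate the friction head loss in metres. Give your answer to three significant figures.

h_f ≈ 9.17 m

h_f = 10.67·606·0.00831^1.852 / (135^1.852·0.0963^4.8704) = 9.173 m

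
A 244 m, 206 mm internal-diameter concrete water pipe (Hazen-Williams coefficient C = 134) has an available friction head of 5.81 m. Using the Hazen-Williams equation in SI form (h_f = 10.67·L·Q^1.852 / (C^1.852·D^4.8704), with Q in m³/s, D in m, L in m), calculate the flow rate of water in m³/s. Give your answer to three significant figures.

Q ≈ 0.0778 m³/s

Rearranging: Q = [h_f·C^1.852·D^4.8704 / (10.67·L)]^(1/1.852)
Q = [5.81·134^1.852·0.206^4.8704 / (10.67·244)]^0.540 = 0.07782 m³/s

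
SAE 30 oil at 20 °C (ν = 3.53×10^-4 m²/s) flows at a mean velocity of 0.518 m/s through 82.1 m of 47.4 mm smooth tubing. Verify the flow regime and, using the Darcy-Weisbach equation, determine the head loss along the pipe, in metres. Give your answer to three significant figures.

h_f ≈ 21.8 m

Re = VD/ν = 0.518·0.04740/3.53×10^-4 = 69.6 → laminar (Re < 2300)
f = 64/Re = 0.9201
h_f = f(L/D)V²/(2g) = 0.9201·(82.1/0.04740)·0.518²/(2·9.81) = 21.80 m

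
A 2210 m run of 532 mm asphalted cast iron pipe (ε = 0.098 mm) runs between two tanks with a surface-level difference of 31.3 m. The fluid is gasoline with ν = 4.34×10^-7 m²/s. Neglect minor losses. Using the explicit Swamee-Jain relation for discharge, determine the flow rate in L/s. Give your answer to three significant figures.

Q ≈ 728 L/s

Swamee-Jain (Type II): Q = -0.965·√(gD⁵h_f/L)·ln[ε/(3.7D) + √(3.17ν²L/(gD³h_f))]
√(gD⁵h_f/L) = √(9.81·0.532⁵·31.3/2210) = 0.07695
ε/(3.7D) = 4.98×10^-5; √(3.17ν²L/(gD³h_f)) = 5.34×10^-6
Q = -0.965·0.07695·ln(5.513×10^-5) = 0.7281 m³/s
Check: V = 3.28 m/s, Re = 4.02×10^6, f = 0.01385, h_f = 31.5 m ≈ 31.3 m ✓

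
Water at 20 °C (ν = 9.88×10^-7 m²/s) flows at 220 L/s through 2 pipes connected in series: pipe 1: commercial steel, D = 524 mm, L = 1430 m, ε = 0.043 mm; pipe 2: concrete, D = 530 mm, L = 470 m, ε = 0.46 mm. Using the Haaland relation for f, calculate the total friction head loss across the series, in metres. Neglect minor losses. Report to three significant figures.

H ≈ 2.89 m

Pipe 1: V = 1.020 m/s, Re = 5.41×10^5, ε/D = 8.21×10^-5, f = 0.01392, h_1 = f(L/D)V²/2g = 2.015 m
Pipe 2: V = 0.9972 m/s, Re = 5.35×10^5, ε/D = 8.68×10^-4, f = 0.01955, h_2 = f(L/D)V²/2g = 0.8789 m
Series → Q common, losses add: H = Σh = 2.894 m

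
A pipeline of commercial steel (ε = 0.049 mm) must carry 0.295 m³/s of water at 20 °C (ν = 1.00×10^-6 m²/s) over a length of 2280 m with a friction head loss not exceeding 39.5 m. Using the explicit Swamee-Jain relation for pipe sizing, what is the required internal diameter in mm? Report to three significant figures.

D ≈ 361 mm

Swamee-Jain (Type III): D = 0.66·[ε^1.25·(LQ²/(gh_f))^4.75 + ν·Q^9.4·(L/(gh_f))^5.2]^0.04
LQ²/(gh_f) = 0.5121; L/(gh_f) = 5.884
Term 1 = ε^1.25·(…)^4.75 = 1.71×10^-7; Term 2 = ν·Q^9.4·(…)^5.2 = 1.04×10^-7
D = 0.66·(1.71×10^-7 + 1.04×10^-7)^0.04 = 0.3607 m = 361 mm
Check: V = 2.89 m/s, Re = 1.04×10^6, f = 0.01397, h_f = 37.5 m ≈ 39.5 m ✓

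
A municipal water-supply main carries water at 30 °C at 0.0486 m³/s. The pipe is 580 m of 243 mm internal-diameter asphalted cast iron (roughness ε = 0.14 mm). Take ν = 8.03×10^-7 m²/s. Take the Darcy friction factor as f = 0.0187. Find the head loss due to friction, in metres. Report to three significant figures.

V = 4Q/(πD²) = 4·0.0486/(π·0.243²) = 1.048 m/s
h_f = f(L/D)V²/(2g) = 0.01870·(580/0.243)·1.048²/(2·9.81) = 2.498 m

h_f ≈ 2.50 m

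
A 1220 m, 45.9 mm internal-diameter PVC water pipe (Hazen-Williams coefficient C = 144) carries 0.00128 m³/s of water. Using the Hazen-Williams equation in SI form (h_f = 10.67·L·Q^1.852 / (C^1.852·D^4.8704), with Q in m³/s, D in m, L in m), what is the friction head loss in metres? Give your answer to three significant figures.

h_f ≈ 18.9 m

h_f = 10.67·1220·0.00128^1.852 / (144^1.852·0.0459^4.8704) = 18.94 m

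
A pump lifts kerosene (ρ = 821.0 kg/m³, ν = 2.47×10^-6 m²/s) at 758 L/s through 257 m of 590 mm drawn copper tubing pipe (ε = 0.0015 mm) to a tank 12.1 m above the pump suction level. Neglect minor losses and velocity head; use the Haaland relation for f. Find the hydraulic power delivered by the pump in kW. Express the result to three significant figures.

V = 4Q/(πD²) = 2.773 m/s; Re = 6.62×10^5; ε/D = 2.54×10^-6; f = 0.01246
h_f = f(L/D)V²/2g = 2.127 m
Total head H = z + h_f = 12.1 + 2.127 = 14.23 m
P_hyd = ρgQH = 821.0·9.81·0.758·14.23 = 86.86 kW

P_hyd ≈ 86.9 kW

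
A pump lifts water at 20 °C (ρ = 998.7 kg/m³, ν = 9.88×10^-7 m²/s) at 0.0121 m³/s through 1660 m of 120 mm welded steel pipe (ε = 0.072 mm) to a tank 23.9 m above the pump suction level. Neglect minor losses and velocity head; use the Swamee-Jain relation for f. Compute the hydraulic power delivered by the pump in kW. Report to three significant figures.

P_hyd ≈ 4.77 kW

V = 4Q/(πD²) = 1.070 m/s; Re = 1.30×10^5; ε/D = 6.00×10^-4; f = 0.02024
h_f = f(L/D)V²/2g = 16.33 m
Total head H = z + h_f = 23.9 + 16.33 = 40.23 m
P_hyd = ρgQH = 998.7·9.81·0.0121·40.23 = 4.769 kW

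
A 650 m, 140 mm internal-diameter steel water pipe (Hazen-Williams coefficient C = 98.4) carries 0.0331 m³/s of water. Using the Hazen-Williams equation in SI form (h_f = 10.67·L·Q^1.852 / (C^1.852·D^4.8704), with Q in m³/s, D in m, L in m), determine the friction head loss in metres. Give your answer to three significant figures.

h_f = 10.67·650·0.0331^1.852 / (98.4^1.852·0.140^4.8704) = 36.94 m

h_f ≈ 36.9 m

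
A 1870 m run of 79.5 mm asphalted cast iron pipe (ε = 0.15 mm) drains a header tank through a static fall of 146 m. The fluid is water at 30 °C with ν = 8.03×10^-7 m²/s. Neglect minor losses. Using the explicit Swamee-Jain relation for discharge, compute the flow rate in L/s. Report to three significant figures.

Swamee-Jain (Type II): Q = -0.965·√(gD⁵h_f/L)·ln[ε/(3.7D) + √(3.17ν²L/(gD³h_f))]
√(gD⁵h_f/L) = √(9.81·0.0795⁵·146/1870) = 0.001560
ε/(3.7D) = 5.10×10^-4; √(3.17ν²L/(gD³h_f)) = 7.29×10^-5
Q = -0.965·0.001560·ln(5.828×10^-4) = 0.01121 m³/s
Check: V = 2.26 m/s, Re = 2.24×10^5, f = 0.02406, h_f = 147 m ≈ 146 m ✓

Q ≈ 11.2 L/s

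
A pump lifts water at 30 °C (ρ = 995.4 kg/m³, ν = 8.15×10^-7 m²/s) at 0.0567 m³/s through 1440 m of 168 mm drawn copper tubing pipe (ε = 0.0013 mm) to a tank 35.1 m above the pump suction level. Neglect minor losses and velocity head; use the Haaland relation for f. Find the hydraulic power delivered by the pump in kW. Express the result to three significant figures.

P_hyd ≈ 40.1 kW

V = 4Q/(πD²) = 2.558 m/s; Re = 5.27×10^5; ε/D = 7.74×10^-6; f = 0.01303
h_f = f(L/D)V²/2g = 37.24 m
Total head H = z + h_f = 35.1 + 37.24 = 72.34 m
P_hyd = ρgQH = 995.4·9.81·0.0567·72.34 = 40.05 kW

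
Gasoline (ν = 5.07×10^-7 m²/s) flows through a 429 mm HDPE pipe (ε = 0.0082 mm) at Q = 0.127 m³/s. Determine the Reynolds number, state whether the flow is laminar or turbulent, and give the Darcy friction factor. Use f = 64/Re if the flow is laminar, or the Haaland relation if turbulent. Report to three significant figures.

Re ≈ 7.43×10^5; turbulent; f ≈ 0.0125

V = 4Q/(πD²) = 0.8786 m/s
Re = VD/ν = 0.8786·0.429/5.07×10^-7 = 7.43×10^5
Re > 4000 → turbulent; ε/D = 1.91×10^-5
Haaland: f = 0.01248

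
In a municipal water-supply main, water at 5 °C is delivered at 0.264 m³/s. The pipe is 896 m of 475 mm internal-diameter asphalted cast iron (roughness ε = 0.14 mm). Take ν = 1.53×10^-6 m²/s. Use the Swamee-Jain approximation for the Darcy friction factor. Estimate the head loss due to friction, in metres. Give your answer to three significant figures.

h_f ≈ 3.50 m

V = 4Q/(πD²) = 4·0.264/(π·0.475²) = 1.490 m/s
Re = VD/ν = 1.490·0.475/1.53×10^-6 = 4.63×10^5 → turbulent
ε/D = 0.14/475 = 2.95×10^-4
Swamee-Jain: f = 0.01642
h_f = f(L/D)V²/(2g) = 0.01642·(896/0.475)·1.490²/(2·9.81) = 3.504 m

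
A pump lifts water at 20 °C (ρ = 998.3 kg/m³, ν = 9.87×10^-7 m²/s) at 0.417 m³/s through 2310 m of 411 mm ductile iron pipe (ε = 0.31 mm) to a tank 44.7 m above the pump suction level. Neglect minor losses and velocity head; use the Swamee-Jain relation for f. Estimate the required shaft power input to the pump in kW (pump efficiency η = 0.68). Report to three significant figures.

P_shaft ≈ 587 kW

V = 4Q/(πD²) = 3.143 m/s; Re = 1.31×10^6; ε/D = 7.54×10^-4; f = 0.01872
h_f = f(L/D)V²/2g = 52.99 m
Total head H = z + h_f = 44.7 + 52.99 = 97.69 m
P_hyd = ρgQH = 998.3·9.81·0.417·97.69 = 398.9 kW
P_shaft = P_hyd/η = 398.9/0.68 = 586.7 kW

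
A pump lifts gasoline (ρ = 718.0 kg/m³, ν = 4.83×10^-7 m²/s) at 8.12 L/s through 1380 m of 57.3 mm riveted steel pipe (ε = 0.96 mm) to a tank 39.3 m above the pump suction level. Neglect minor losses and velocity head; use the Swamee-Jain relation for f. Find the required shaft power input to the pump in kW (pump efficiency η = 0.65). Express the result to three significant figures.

V = 4Q/(πD²) = 3.149 m/s; Re = 3.74×10^5; ε/D = 0.0168; f = 0.04570
h_f = f(L/D)V²/2g = 556.3 m
Total head H = z + h_f = 39.3 + 556.3 = 595.6 m
P_hyd = ρgQH = 718.0·9.81·0.00812·595.6 = 34.06 kW
P_shaft = P_hyd/η = 34.06/0.65 = 52.41 kW

P_shaft ≈ 52.4 kW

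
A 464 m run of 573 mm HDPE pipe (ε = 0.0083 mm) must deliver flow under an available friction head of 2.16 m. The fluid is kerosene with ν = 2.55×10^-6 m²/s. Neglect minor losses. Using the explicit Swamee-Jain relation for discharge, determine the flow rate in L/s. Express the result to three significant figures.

Q ≈ 505 L/s

Swamee-Jain (Type II): Q = -0.965·√(gD⁵h_f/L)·ln[ε/(3.7D) + √(3.17ν²L/(gD³h_f))]
√(gD⁵h_f/L) = √(9.81·0.573⁵·2.16/464) = 0.05311
ε/(3.7D) = 3.91×10^-6; √(3.17ν²L/(gD³h_f)) = 4.90×10^-5
Q = -0.965·0.05311·ln(5.290×10^-5) = 0.5047 m³/s
Check: V = 1.96 m/s, Re = 4.40×10^5, f = 0.01361, h_f = 2.15 m ≈ 2.16 m ✓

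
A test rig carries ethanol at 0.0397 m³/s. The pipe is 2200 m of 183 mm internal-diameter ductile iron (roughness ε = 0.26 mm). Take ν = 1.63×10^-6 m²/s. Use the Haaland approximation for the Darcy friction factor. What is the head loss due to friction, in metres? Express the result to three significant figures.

V = 4Q/(πD²) = 4·0.0397/(π·0.183²) = 1.509 m/s
Re = VD/ν = 1.509·0.183/1.63×10^-6 = 1.69×10^5 → turbulent
ε/D = 0.26/183 = 0.00142
Haaland: f = 0.02262
h_f = f(L/D)V²/(2g) = 0.02262·(2200/0.183)·1.509²/(2·9.81) = 31.58 m

h_f ≈ 31.6 m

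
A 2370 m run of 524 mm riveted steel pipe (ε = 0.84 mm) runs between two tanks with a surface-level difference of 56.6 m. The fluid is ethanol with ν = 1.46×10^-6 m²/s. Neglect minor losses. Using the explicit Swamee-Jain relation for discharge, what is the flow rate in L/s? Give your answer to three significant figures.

Q ≈ 716 L/s

Swamee-Jain (Type II): Q = -0.965·√(gD⁵h_f/L)·ln[ε/(3.7D) + √(3.17ν²L/(gD³h_f))]
√(gD⁵h_f/L) = √(9.81·0.524⁵·56.6/2370) = 0.09620
ε/(3.7D) = 4.33×10^-4; √(3.17ν²L/(gD³h_f)) = 1.42×10^-5
Q = -0.965·0.09620·ln(4.474×10^-4) = 0.7160 m³/s
Check: V = 3.32 m/s, Re = 1.19×10^6, f = 0.02236, h_f = 56.8 m ≈ 56.6 m ✓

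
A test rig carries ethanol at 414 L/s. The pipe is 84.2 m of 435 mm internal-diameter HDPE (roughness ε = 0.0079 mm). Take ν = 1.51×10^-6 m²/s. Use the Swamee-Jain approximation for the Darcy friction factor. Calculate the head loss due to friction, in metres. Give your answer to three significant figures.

V = 4Q/(πD²) = 4·0.414/(π·0.435²) = 2.786 m/s
Re = VD/ν = 2.786·0.435/1.51×10^-6 = 8.02×10^5 → turbulent
ε/D = 0.0079/435 = 1.82×10^-5
Swamee-Jain: f = 0.01243
h_f = f(L/D)V²/(2g) = 0.01243·(84.2/0.435)·2.786²/(2·9.81) = 0.9517 m

h_f ≈ 0.952 m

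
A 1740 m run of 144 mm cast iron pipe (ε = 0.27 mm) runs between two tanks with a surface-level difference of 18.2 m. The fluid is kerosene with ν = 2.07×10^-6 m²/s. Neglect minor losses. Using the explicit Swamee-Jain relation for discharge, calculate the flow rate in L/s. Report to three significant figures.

Q ≈ 17.6 L/s

Swamee-Jain (Type II): Q = -0.965·√(gD⁵h_f/L)·ln[ε/(3.7D) + √(3.17ν²L/(gD³h_f))]
√(gD⁵h_f/L) = √(9.81·0.144⁵·18.2/1740) = 0.002521
ε/(3.7D) = 5.07×10^-4; √(3.17ν²L/(gD³h_f)) = 2.11×10^-4
Q = -0.965·0.002521·ln(7.173×10^-4) = 0.01761 m³/s
Check: V = 1.08 m/s, Re = 7.52×10^4, f = 0.02552, h_f = 18.4 m ≈ 18.2 m ✓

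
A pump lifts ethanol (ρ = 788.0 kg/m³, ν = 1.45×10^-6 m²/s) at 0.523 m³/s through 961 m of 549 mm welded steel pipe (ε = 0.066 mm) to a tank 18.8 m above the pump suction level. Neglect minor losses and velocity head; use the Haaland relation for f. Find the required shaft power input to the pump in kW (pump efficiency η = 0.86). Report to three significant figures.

V = 4Q/(πD²) = 2.209 m/s; Re = 8.37×10^5; ε/D = 1.20×10^-4; f = 0.01380
h_f = f(L/D)V²/2g = 6.011 m
Total head H = z + h_f = 18.8 + 6.011 = 24.81 m
P_hyd = ρgQH = 788.0·9.81·0.523·24.81 = 100.3 kW
P_shaft = P_hyd/η = 100.3/0.86 = 116.6 kW

P_shaft ≈ 117 kW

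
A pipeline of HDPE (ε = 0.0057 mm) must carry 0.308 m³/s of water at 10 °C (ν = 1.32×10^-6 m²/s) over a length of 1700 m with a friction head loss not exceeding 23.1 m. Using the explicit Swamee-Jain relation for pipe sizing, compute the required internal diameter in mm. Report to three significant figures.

Swamee-Jain (Type III): D = 0.66·[ε^1.25·(LQ²/(gh_f))^4.75 + ν·Q^9.4·(L/(gh_f))^5.2]^0.04
LQ²/(gh_f) = 0.7117; L/(gh_f) = 7.502
Term 1 = ε^1.25·(…)^4.75 = 5.54×10^-8; Term 2 = ν·Q^9.4·(…)^5.2 = 7.31×10^-7
D = 0.66·(5.54×10^-8 + 7.31×10^-7)^0.04 = 0.3762 m = 376 mm
Check: V = 2.77 m/s, Re = 7.90×10^5, f = 0.01240, h_f = 21.9 m ≈ 23.1 m ✓

D ≈ 376 mm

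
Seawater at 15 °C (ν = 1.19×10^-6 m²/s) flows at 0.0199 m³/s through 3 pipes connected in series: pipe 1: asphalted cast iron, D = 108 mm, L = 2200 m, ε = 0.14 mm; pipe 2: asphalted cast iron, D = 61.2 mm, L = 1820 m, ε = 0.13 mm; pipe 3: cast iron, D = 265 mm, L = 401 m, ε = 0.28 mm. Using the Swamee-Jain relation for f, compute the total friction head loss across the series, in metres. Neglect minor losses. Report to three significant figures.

Pipe 1: V = 2.172 m/s, Re = 1.97×10^5, ε/D = 0.00130, f = 0.02231, h_1 = f(L/D)V²/2g = 109.3 m
Pipe 2: V = 6.765 m/s, Re = 3.48×10^5, ε/D = 0.00212, f = 0.02444, h_2 = f(L/D)V²/2g = 1695 m
Pipe 3: V = 0.3608 m/s, Re = 8.03×10^4, ε/D = 0.00106, f = 0.02302, h_3 = f(L/D)V²/2g = 0.2311 m
Series → Q common, losses add: H = Σh = 1805 m

H ≈ 1800 m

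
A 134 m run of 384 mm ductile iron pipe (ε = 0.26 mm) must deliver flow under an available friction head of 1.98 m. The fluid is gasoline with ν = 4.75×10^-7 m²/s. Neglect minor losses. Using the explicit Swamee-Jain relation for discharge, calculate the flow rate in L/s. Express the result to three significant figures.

Swamee-Jain (Type II): Q = -0.965·√(gD⁵h_f/L)·ln[ε/(3.7D) + √(3.17ν²L/(gD³h_f))]
√(gD⁵h_f/L) = √(9.81·0.384⁵·1.98/134) = 0.03479
ε/(3.7D) = 1.83×10^-4; √(3.17ν²L/(gD³h_f)) = 9.33×10^-6
Q = -0.965·0.03479·ln(1.923×10^-4) = 0.2872 m³/s
Check: V = 2.48 m/s, Re = 2.01×10^6, f = 0.01817, h_f = 1.99 m ≈ 1.98 m ✓

Q ≈ 287 L/s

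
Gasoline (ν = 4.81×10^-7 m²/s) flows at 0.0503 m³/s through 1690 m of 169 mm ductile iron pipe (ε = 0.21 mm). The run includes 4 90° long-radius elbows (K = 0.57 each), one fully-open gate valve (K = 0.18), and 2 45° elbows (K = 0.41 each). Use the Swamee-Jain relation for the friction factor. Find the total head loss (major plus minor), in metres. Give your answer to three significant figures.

H_L ≈ 55.0 m

V = 4Q/(πD²) = 2.242 m/s; V²/2g = 0.2563 m
Re = 7.88×10^5, ε/D = 0.00124 → f = 0.02114 (Swamee-Jain)
Major: h_f = f(L/D)·V²/2g = 0.02114·10000·0.2563 = 54.18 m
Minor: ΣK = 3.28; h_m = ΣK·V²/2g = 0.8406 m
Total H_L = 54.18 + 0.8406 = 55.02 m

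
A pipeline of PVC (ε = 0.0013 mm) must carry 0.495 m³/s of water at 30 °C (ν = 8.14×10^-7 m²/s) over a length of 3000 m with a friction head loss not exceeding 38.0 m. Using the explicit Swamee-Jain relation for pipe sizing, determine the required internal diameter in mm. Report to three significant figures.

Swamee-Jain (Type III): D = 0.66·[ε^1.25·(LQ²/(gh_f))^4.75 + ν·Q^9.4·(L/(gh_f))^5.2]^0.04
LQ²/(gh_f) = 1.972; L/(gh_f) = 8.048
Term 1 = ε^1.25·(…)^4.75 = 1.10×10^-6; Term 2 = ν·Q^9.4·(…)^5.2 = 5.62×10^-5
D = 0.66·(1.10×10^-6 + 5.62×10^-5)^0.04 = 0.4465 m = 447 mm
Check: V = 3.16 m/s, Re = 1.73×10^6, f = 0.01071, h_f = 36.6 m ≈ 38.0 m ✓

D ≈ 447 mm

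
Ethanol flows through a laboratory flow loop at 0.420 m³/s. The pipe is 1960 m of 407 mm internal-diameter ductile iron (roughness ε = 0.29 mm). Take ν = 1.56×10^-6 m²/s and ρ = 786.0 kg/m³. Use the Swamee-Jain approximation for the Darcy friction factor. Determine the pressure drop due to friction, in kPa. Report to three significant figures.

V = 4Q/(πD²) = 4·0.420/(π·0.407²) = 3.228 m/s
Re = VD/ν = 3.228·0.407/1.56×10^-6 = 8.42×10^5 → turbulent
ε/D = 0.29/407 = 7.13×10^-4
Swamee-Jain: f = 0.01867
h_f = f(L/D)V²/(2g) = 0.01867·(1960/0.407)·3.228²/(2·9.81) = 47.76 m
Δp = ρg·h_f = 786.0·9.81·47.76 = 368.3 kPa

Δp ≈ 368 kPa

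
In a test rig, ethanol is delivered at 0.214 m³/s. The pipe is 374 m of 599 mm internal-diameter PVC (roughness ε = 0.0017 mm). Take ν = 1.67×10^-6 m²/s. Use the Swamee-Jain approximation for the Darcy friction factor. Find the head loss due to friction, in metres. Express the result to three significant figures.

h_f ≈ 0.269 m

V = 4Q/(πD²) = 4·0.214/(π·0.599²) = 0.7594 m/s
Re = VD/ν = 0.7594·0.599/1.67×10^-6 = 2.72×10^5 → turbulent
ε/D = 0.0017/599 = 2.84×10^-6
Swamee-Jain: f = 0.01467
h_f = f(L/D)V²/(2g) = 0.01467·(374/0.599)·0.7594²/(2·9.81) = 0.2692 m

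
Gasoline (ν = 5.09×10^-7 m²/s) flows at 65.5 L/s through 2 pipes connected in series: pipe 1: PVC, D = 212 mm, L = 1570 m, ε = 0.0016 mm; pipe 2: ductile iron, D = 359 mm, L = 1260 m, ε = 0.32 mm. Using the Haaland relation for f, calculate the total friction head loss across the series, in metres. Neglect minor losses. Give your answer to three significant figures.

Pipe 1: V = 1.856 m/s, Re = 7.73×10^5, ε/D = 7.55×10^-6, f = 0.01222, h_1 = f(L/D)V²/2g = 15.88 m
Pipe 2: V = 0.6471 m/s, Re = 4.56×10^5, ε/D = 8.91×10^-4, f = 0.01975, h_2 = f(L/D)V²/2g = 1.480 m
Series → Q common, losses add: H = Σh = 17.36 m

H ≈ 17.4 m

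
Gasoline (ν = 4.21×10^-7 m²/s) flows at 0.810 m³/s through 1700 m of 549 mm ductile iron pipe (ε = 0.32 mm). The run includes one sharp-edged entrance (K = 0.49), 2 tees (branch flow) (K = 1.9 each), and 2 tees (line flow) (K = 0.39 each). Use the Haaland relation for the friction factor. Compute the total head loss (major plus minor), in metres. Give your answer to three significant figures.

V = 4Q/(πD²) = 3.422 m/s; V²/2g = 0.5968 m
Re = 4.46×10^6, ε/D = 5.83×10^-4 → f = 0.01741 (Haaland)
Major: h_f = f(L/D)·V²/2g = 0.01741·3097·0.5968 = 32.18 m
Minor: ΣK = 5.07; h_m = ΣK·V²/2g = 3.026 m
Total H_L = 32.18 + 3.026 = 35.21 m

H_L ≈ 35.2 m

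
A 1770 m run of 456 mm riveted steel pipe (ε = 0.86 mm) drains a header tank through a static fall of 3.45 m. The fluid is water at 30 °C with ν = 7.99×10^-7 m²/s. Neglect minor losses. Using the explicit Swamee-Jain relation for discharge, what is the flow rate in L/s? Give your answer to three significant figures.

Q ≈ 141 L/s

Swamee-Jain (Type II): Q = -0.965·√(gD⁵h_f/L)·ln[ε/(3.7D) + √(3.17ν²L/(gD³h_f))]
√(gD⁵h_f/L) = √(9.81·0.456⁵·3.45/1770) = 0.01942
ε/(3.7D) = 5.10×10^-4; √(3.17ν²L/(gD³h_f)) = 3.34×10^-5
Q = -0.965·0.01942·ln(5.431×10^-4) = 0.1409 m³/s
Check: V = 0.863 m/s, Re = 4.92×10^5, f = 0.02356, h_f = 3.47 m ≈ 3.45 m ✓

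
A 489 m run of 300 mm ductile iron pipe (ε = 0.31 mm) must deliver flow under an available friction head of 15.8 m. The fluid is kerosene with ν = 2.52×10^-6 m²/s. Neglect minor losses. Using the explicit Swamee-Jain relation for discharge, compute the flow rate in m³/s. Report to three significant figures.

Q ≈ 0.215 m³/s

Swamee-Jain (Type II): Q = -0.965·√(gD⁵h_f/L)·ln[ε/(3.7D) + √(3.17ν²L/(gD³h_f))]
√(gD⁵h_f/L) = √(9.81·0.300⁵·15.8/489) = 0.02775
ε/(3.7D) = 2.79×10^-4; √(3.17ν²L/(gD³h_f)) = 4.85×10^-5
Q = -0.965·0.02775·ln(3.278×10^-4) = 0.2149 m³/s
Check: V = 3.04 m/s, Re = 3.62×10^5, f = 0.02072, h_f = 15.9 m ≈ 15.8 m ✓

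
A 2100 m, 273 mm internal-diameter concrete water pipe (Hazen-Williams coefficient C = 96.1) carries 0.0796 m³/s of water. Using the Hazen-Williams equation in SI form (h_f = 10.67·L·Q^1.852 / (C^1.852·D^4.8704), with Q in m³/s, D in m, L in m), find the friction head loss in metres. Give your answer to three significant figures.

h_f = 10.67·2100·0.0796^1.852 / (96.1^1.852·0.273^4.8704) = 24.49 m

h_f ≈ 24.5 m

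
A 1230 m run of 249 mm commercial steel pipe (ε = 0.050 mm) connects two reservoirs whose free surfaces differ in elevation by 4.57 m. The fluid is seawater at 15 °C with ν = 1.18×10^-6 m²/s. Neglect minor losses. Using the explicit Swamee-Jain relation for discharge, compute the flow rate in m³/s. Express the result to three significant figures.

Q ≈ 0.0505 m³/s

Swamee-Jain (Type II): Q = -0.965·√(gD⁵h_f/L)·ln[ε/(3.7D) + √(3.17ν²L/(gD³h_f))]
√(gD⁵h_f/L) = √(9.81·0.249⁵·4.57/1230) = 0.005907
ε/(3.7D) = 5.43×10^-5; √(3.17ν²L/(gD³h_f)) = 8.86×10^-5
Q = -0.965·0.005907·ln(1.428×10^-4) = 0.05047 m³/s
Check: V = 1.04 m/s, Re = 2.19×10^5, f = 0.01694, h_f = 4.58 m ≈ 4.57 m ✓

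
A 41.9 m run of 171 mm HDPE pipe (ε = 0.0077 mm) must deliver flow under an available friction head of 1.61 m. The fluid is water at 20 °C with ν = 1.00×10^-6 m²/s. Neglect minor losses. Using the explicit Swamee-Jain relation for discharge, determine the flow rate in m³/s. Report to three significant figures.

Q ≈ 0.0705 m³/s

Swamee-Jain (Type II): Q = -0.965·√(gD⁵h_f/L)·ln[ε/(3.7D) + √(3.17ν²L/(gD³h_f))]
√(gD⁵h_f/L) = √(9.81·0.171⁵·1.61/41.9) = 0.007424
ε/(3.7D) = 1.22×10^-5; √(3.17ν²L/(gD³h_f)) = 4.10×10^-5
Q = -0.965·0.007424·ln(5.318×10^-5) = 0.07051 m³/s
Check: V = 3.07 m/s, Re = 5.25×10^5, f = 0.01367, h_f = 1.61 m ≈ 1.61 m ✓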